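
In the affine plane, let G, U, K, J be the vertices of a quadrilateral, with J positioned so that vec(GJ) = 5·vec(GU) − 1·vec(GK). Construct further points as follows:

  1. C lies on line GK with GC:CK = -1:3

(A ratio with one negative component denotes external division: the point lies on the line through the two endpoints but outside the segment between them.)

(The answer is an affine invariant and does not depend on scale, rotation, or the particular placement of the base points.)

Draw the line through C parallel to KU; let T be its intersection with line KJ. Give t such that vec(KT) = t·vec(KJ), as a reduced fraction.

Choose coordinates G = (0, 0), U = (1, 0), K = (0, 1), J = (5, -1).
1. C lies on line GK with GC:CK = -1:3 ⇒ C = (0, -1/2)
through C parallel to KU: direction (1, -1); meets KJ at T = (-5/2, 2)
T = K + t·(J−K) with t = -1/2

t = -1/2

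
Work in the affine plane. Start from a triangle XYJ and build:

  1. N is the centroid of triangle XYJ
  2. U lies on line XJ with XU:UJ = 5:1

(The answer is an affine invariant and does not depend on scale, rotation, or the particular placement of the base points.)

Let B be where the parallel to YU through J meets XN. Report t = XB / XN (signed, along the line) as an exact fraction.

Choose coordinates X = (0, 0), Y = (1, 0), J = (0, 1).
1. N is the centroid of triangle XYJ ⇒ N = (1/3, 1/3)
2. U lies on line XJ with XU:UJ = 5:1 ⇒ U = (0, 5/6)
through J parallel to YU: direction (-1, 5/6); meets XN at B = (6/11, 6/11)
B = X + t·(N−X) with t = 18/11

t = 18/11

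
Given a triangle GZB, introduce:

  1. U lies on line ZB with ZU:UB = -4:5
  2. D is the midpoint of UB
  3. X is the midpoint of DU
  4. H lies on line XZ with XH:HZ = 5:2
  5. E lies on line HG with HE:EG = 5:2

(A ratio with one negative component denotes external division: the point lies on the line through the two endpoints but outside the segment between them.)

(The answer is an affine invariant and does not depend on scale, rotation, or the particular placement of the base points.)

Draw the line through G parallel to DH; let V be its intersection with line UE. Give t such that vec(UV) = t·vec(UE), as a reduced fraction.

t = 7/5

Choose coordinates G = (0, 0), Z = (1, 0), B = (0, 1).
1. U lies on line ZB with ZU:UB = -4:5 ⇒ U = (5, -4)
2. D is the midpoint of UB ⇒ D = (5/2, -3/2)
3. X is the midpoint of DU ⇒ X = (15/4, -11/4)
4. H lies on line XZ with XH:HZ = 5:2 ⇒ H = (25/14, -11/14)
5. E lies on line HG with HE:EG = 5:2 ⇒ E = (25/49, -11/49)
through G parallel to DH: direction (-5/7, 5/7); meets UE at V = (-9/7, 9/7)
V = U + t·(E−U) with t = 7/5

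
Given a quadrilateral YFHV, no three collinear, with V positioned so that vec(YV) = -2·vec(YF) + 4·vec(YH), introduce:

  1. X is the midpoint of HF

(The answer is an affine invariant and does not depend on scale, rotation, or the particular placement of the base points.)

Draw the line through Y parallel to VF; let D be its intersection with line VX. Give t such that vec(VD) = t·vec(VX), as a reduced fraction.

t = 8

Work in coordinates with Y = (0, 0), F = (1, 0), H = (0, 1), V = (-2, 4).
1. X is the midpoint of HF ⇒ X = (1/2, 1/2)
through Y parallel to VF: direction (3, -4); meets VX at D = (18, -24)
D = V + t·(X−V) with t = 8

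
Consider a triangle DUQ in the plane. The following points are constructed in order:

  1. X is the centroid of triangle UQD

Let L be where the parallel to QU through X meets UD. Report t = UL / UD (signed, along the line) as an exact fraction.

Assign D = (0, 0), U = (1, 0), Q = (0, 1) — the answer is frame-independent, so this choice is without loss of generality.
1. X is the centroid of triangle UQD ⇒ X = (1/3, 1/3)
through X parallel to QU: direction (1, -1); meets UD at L = (2/3, 0)
L = U + t·(D−U) with t = 1/3

t = 1/3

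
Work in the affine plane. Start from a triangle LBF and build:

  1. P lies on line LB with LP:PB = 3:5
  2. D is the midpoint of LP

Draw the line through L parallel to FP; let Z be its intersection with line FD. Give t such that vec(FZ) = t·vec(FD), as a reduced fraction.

Work in coordinates with L = (0, 0), B = (1, 0), F = (0, 1).
1. P lies on line LB with LP:PB = 3:5 ⇒ P = (3/8, 0)
2. D is the midpoint of LP ⇒ D = (3/16, 0)
through L parallel to FP: direction (3/8, -1); meets FD at Z = (3/8, -1)
Z = F + t·(D−F) with t = 2

t = 2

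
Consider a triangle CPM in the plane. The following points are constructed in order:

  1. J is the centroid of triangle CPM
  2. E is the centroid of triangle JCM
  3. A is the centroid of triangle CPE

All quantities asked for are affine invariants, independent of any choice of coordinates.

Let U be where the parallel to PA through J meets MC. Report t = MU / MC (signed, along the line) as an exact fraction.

Work in coordinates with C = (0, 0), P = (1, 0), M = (0, 1).
1. J is the centroid of triangle CPM ⇒ J = (1/3, 1/3)
2. E is the centroid of triangle JCM ⇒ E = (1/9, 4/9)
3. A is the centroid of triangle CPE ⇒ A = (10/27, 4/27)
through J parallel to PA: direction (-17/27, 4/27); meets MC at U = (0, 7/17)
U = M + t·(C−M) with t = 10/17

t = 10/17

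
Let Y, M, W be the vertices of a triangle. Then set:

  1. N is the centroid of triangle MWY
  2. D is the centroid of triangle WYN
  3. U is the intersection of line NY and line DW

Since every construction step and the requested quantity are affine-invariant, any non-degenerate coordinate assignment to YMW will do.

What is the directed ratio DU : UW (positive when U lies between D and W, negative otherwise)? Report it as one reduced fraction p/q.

DU:UW = -1/3

Choose coordinates Y = (0, 0), M = (1, 0), W = (0, 1).
1. N is the centroid of triangle MWY ⇒ N = (1/3, 1/3)
2. D is the centroid of triangle WYN ⇒ D = (1/9, 4/9)
3. U is the intersection of line NY and line DW ⇒ U = (1/6, 1/6)
U = D + t·(W−D) with t = -1/2, so DU:UW = t:(1−t) = -1/2:3/2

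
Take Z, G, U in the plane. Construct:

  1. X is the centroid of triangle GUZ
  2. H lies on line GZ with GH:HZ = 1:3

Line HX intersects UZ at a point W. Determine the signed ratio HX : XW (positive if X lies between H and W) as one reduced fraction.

Assign Z = (0, 0), G = (1, 0), U = (0, 1) — the answer is frame-independent, so this choice is without loss of generality.
1. X is the centroid of triangle GUZ ⇒ X = (1/3, 1/3)
2. H lies on line GZ with GH:HZ = 1:3 ⇒ H = (3/4, 0)
line HX meets UZ at W = (0, 3/5)
X = H + t·(W−H) with t = 5/9, so HX:XW = 5/9:4/9

HX:XW = 5/4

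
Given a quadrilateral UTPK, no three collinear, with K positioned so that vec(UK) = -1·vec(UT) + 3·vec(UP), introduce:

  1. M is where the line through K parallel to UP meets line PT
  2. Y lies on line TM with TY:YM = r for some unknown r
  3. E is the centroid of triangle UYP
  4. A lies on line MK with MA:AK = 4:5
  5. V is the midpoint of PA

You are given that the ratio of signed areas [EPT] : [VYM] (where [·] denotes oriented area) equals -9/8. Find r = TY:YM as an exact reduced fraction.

Work in coordinates with U = (0, 0), T = (1, 0), P = (0, 1), K = (-1, 3).
1. M is where the line through K parallel to UP meets line PT ⇒ M = (-1, 2)
2. With TY:YM = r, write λ = r/(r+1) so Y = T + λ·(M−T); Y is affine-linear in λ
3. E is the centroid of triangle UYP ⇒ E is an affine combination of earlier points and hence also affine-linear in λ
4. A lies on line MK with MA:AK = 4:5 ⇒ A = (-1, 22/9)
5. V is the midpoint of PA ⇒ V = (-1/2, 31/18)
Every point depending on Y is an affine combination of Y and λ-independent points, so each such coordinate is linear in λ; the λ² term in each signed area is a multiple of (M−T)×(M−T) = 0, so 2·[EPT] and 2·[VYM] are each linear in λ. Evaluating at λ=0 and λ=1:
  2·[EPT] = -1/3,   2·[VYM] = 4/9·λ − 4/9
So [EPT]:[VYM] = (-1/3) / (4/9·λ − 4/9). Setting this equal to -9/8:
  -1/3 = -9/8·(4/9·λ − 4/9)  ⇒  λ = 5/3
Then r = λ/(1−λ) = (5/3)/(-2/3) = -5/2. Check: with r = -5/2, Y = (-7/3, 10/3) and [EPT]:[VYM] = -9/8 as required.

r = -5/2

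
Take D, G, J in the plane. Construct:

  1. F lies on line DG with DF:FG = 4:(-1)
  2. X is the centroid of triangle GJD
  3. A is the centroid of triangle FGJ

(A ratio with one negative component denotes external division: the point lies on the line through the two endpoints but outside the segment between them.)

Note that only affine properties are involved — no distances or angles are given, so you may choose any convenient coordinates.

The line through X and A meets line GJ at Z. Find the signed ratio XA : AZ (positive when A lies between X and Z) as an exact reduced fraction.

XA:AZ = -4

Assign D = (0, 0), G = (1, 0), J = (0, 1) — the answer is frame-independent, so this choice is without loss of generality.
1. F lies on line DG with DF:FG = 4:(-1) ⇒ F = (4/3, 0)
2. X is the centroid of triangle GJD ⇒ X = (1/3, 1/3)
3. A is the centroid of triangle FGJ ⇒ A = (7/9, 1/3)
line XA meets GJ at Z = (2/3, 1/3)
A = X + t·(Z−X) with t = 4/3, so XA:AZ = 4/3:-1/3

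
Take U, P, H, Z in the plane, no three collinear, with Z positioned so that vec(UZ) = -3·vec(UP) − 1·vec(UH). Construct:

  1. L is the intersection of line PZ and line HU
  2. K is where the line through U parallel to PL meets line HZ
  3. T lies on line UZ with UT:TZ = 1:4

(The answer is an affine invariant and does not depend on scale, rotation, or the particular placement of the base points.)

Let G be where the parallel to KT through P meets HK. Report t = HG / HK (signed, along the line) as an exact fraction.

t = 55/48

Work in coordinates with U = (0, 0), P = (1, 0), H = (0, 1), Z = (-3, -1).
1. L is the intersection of line PZ and line HU ⇒ L = (0, -1/4)
2. K is where the line through U parallel to PL meets line HZ ⇒ K = (-12/5, -3/5)
3. T lies on line UZ with UT:TZ = 1:4 ⇒ T = (-3/5, -1/5)
through P parallel to KT: direction (9/5, 2/5); meets HK at G = (-11/4, -5/6)
G = H + t·(K−H) with t = 55/48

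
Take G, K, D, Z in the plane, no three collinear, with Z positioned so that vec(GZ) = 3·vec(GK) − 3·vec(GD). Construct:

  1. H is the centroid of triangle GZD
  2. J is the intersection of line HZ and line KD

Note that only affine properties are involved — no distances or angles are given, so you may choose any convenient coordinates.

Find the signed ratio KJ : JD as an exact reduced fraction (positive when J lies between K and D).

KJ:JD = -4/3

Set G = (0, 0), K = (1, 0), D = (0, 1), Z = (3, -3); any affine frame gives the same invariant.
1. H is the centroid of triangle GZD ⇒ H = (1, -2/3)
2. J is the intersection of line HZ and line KD ⇒ J = (-3, 4)
J = K + t·(D−K) with t = 4, so KJ:JD = t:(1−t) = 4:-3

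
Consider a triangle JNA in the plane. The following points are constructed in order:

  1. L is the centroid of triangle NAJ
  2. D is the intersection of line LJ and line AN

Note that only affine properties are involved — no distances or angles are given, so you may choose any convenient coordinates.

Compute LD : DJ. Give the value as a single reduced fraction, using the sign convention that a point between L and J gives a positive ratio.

LD:DJ = -1/3

Assign J = (0, 0), N = (1, 0), A = (0, 1) — the answer is frame-independent, so this choice is without loss of generality.
1. L is the centroid of triangle NAJ ⇒ L = (1/3, 1/3)
2. D is the intersection of line LJ and line AN ⇒ D = (1/2, 1/2)
D = L + t·(J−L) with t = -1/2, so LD:DJ = t:(1−t) = -1/2:3/2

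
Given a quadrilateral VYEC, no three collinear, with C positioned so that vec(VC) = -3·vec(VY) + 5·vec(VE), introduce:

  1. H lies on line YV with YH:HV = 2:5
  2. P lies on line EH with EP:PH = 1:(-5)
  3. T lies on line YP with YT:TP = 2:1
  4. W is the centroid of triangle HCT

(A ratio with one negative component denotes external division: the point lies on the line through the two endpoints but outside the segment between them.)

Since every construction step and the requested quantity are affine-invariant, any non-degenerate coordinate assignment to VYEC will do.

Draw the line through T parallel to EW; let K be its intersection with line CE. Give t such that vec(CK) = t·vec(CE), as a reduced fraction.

Work in coordinates with V = (0, 0), Y = (1, 0), E = (0, 1), C = (-3, 5).
1. H lies on line YV with YH:HV = 2:5 ⇒ H = (5/7, 0)
2. P lies on line EH with EP:PH = 1:(-5) ⇒ P = (-5/28, 5/4)
3. T lies on line YP with YT:TP = 2:1 ⇒ T = (3/14, 5/6)
4. W is the centroid of triangle HCT ⇒ W = (-29/42, 35/18)
through T parallel to EW: direction (-29/42, 17/18); meets CE at K = (11/3, -35/9)
K = C + t·(E−C) with t = 20/9

t = 20/9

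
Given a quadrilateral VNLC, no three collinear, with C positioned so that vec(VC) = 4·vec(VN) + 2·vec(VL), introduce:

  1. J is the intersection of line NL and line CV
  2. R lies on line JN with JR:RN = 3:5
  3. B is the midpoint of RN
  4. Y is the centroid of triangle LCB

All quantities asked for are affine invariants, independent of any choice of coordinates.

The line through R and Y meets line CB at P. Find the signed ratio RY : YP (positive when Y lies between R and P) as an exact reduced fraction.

Choose coordinates V = (0, 0), N = (1, 0), L = (0, 1), C = (4, 2).
1. J is the intersection of line NL and line CV ⇒ J = (2/3, 1/3)
2. R lies on line JN with JR:RN = 3:5 ⇒ R = (19/24, 5/24)
3. B is the midpoint of RN ⇒ B = (43/48, 5/48)
4. Y is the centroid of triangle LCB ⇒ Y = (235/144, 149/144)
line RY meets CB at P = (153/448, -15/64)
Y = R + t·(P−R) with t = -28/15, so RY:YP = -28/15:43/15

RY:YP = -28/43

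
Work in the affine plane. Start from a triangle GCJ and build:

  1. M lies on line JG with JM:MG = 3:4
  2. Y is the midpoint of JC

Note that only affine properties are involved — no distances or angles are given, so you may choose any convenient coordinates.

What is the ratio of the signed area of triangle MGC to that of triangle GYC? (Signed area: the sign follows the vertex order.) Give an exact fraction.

Assign G = (0, 0), C = (1, 0), J = (0, 1) — the answer is frame-independent, so this choice is without loss of generality.
1. M lies on line JG with JM:MG = 3:4 ⇒ M = (0, 4/7)
2. Y is the midpoint of JC ⇒ Y = (1/2, 1/2)
2·[MGC] = 4/7, 2·[GYC] = -1/2
[MGC]:[GYC] = 4/7:-1/2 = -8/7

[MGC]:[GYC] = -8/7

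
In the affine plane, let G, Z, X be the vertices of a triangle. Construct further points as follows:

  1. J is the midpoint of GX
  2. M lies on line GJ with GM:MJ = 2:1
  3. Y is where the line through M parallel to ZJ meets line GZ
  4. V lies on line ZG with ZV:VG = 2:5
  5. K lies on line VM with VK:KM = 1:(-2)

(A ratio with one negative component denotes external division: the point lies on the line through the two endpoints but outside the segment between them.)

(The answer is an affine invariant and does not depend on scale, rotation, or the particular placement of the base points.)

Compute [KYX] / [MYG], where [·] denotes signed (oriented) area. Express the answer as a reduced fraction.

[KYX]:[MYG] = 17/7

Choose coordinates G = (0, 0), Z = (1, 0), X = (0, 1).
1. J is the midpoint of GX ⇒ J = (0, 1/2)
2. M lies on line GJ with GM:MJ = 2:1 ⇒ M = (0, 1/3)
3. Y is where the line through M parallel to ZJ meets line GZ ⇒ Y = (2/3, 0)
4. V lies on line ZG with ZV:VG = 2:5 ⇒ V = (5/7, 0)
5. K lies on line VM with VK:KM = 1:(-2) ⇒ K = (10/7, -1/3)
2·[KYX] = -34/63, 2·[MYG] = -2/9
[KYX]:[MYG] = -34/63:-2/9 = 17/7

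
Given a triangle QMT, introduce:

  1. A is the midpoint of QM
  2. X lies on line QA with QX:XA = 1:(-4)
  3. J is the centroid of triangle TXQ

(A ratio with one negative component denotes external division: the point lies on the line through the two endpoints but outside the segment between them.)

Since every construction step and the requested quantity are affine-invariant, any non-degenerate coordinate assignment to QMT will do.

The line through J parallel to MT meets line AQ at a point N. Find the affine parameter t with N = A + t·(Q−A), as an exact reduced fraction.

Work in coordinates with Q = (0, 0), M = (1, 0), T = (0, 1).
1. A is the midpoint of QM ⇒ A = (1/2, 0)
2. X lies on line QA with QX:XA = 1:(-4) ⇒ X = (-1/6, 0)
3. J is the centroid of triangle TXQ ⇒ J = (-1/18, 1/3)
through J parallel to MT: direction (-1, 1); meets AQ at N = (5/18, 0)
N = A + t·(Q−A) with t = 4/9

t = 4/9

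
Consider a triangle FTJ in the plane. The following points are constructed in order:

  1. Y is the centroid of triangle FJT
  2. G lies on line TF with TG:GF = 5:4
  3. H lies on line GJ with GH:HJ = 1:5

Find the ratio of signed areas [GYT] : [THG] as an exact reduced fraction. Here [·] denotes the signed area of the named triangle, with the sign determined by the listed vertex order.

Set F = (0, 0), T = (1, 0), J = (0, 1); any affine frame gives the same invariant.
1. Y is the centroid of triangle FJT ⇒ Y = (1/3, 1/3)
2. G lies on line TF with TG:GF = 5:4 ⇒ G = (4/9, 0)
3. H lies on line GJ with GH:HJ = 1:5 ⇒ H = (10/27, 1/6)
2·[GYT] = -5/27, 2·[THG] = 5/54
[GYT]:[THG] = -5/27:5/54 = -2

[GYT]:[THG] = -2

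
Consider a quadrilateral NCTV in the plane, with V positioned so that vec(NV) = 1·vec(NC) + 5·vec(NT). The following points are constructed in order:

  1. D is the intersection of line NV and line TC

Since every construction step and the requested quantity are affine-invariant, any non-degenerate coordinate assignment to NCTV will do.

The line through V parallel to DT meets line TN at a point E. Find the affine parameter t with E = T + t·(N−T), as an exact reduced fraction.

t = -5

Choose coordinates N = (0, 0), C = (1, 0), T = (0, 1), V = (1, 5).
1. D is the intersection of line NV and line TC ⇒ D = (1/6, 5/6)
through V parallel to DT: direction (-1/6, 1/6); meets TN at E = (0, 6)
E = T + t·(N−T) with t = -5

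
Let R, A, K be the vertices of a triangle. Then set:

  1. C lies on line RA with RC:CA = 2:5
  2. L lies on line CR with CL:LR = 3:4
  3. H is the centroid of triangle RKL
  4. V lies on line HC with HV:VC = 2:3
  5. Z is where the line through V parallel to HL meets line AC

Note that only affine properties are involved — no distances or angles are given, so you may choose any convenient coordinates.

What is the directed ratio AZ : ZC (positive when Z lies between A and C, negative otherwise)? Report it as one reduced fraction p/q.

Set R = (0, 0), A = (1, 0), K = (0, 1); any affine frame gives the same invariant.
1. C lies on line RA with RC:CA = 2:5 ⇒ C = (2/7, 0)
2. L lies on line CR with CL:LR = 3:4 ⇒ L = (8/49, 0)
3. H is the centroid of triangle RKL ⇒ H = (8/147, 1/3)
4. V lies on line HC with HV:VC = 2:3 ⇒ V = (36/245, 1/5)
5. Z is where the line through V parallel to HL meets line AC ⇒ Z = (52/245, 0)
Z = A + t·(C−A) with t = 193/175, so AZ:ZC = t:(1−t) = 193/175:-18/175

AZ:ZC = -193/18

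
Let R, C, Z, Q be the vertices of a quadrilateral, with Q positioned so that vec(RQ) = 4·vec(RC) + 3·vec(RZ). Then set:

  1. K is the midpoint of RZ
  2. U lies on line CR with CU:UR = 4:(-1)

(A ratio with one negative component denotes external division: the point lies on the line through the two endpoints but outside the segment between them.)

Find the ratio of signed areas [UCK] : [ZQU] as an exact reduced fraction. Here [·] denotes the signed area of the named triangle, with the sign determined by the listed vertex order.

[UCK]:[ZQU] = -1/5

Work in coordinates with R = (0, 0), C = (1, 0), Z = (0, 1), Q = (4, 3).
1. K is the midpoint of RZ ⇒ K = (0, 1/2)
2. U lies on line CR with CU:UR = 4:(-1) ⇒ U = (-1/3, 0)
2·[UCK] = 2/3, 2·[ZQU] = -10/3
[UCK]:[ZQU] = 2/3:-10/3 = -1/5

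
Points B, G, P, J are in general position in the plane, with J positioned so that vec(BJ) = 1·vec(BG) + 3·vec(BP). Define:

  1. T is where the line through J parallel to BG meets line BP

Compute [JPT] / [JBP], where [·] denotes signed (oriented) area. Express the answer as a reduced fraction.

Choose coordinates B = (0, 0), G = (1, 0), P = (0, 1), J = (1, 3).
1. T is where the line through J parallel to BG meets line BP ⇒ T = (0, 3)
2·[JPT] = -2, 2·[JBP] = -1
[JPT]:[JBP] = -2:-1 = 2

[JPT]:[JBP] = 2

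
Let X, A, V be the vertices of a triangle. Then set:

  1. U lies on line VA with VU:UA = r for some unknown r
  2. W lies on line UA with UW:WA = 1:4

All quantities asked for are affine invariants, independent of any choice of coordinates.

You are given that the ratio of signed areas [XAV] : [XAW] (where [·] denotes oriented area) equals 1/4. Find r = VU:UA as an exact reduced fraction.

r = -4/5

Choose coordinates X = (0, 0), A = (1, 0), V = (0, 1).
1. With VU:UA = r, write λ = r/(r+1) so U = V + λ·(A−V); U is affine-linear in λ
2. W lies on line UA with UW:WA = 1:4 ⇒ W is an affine combination of earlier points and hence also affine-linear in λ
Every point depending on U is an affine combination of U and λ-independent points, so each such coordinate is linear in λ; the λ² term in each signed area is a multiple of (A−V)×(A−V) = 0, so 2·[XAV] and 2·[XAW] are each linear in λ. Evaluating at λ=0 and λ=1:
  2·[XAV] = 1,   2·[XAW] = -4/5·λ + 4/5
So [XAV]:[XAW] = (1) / (-4/5·λ + 4/5). Setting this equal to 1/4:
  1 = 1/4·(-4/5·λ + 4/5)  ⇒  λ = -4
Then r = λ/(1−λ) = (-4)/(5) = -4/5. Check: with r = -4/5, U = (-4, 5) and [XAV]:[XAW] = 1/4 as required.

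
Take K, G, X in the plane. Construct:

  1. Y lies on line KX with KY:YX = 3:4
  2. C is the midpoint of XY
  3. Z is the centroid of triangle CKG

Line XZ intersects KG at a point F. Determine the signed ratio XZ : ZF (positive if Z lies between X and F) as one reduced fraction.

Set K = (0, 0), G = (1, 0), X = (0, 1); any affine frame gives the same invariant.
1. Y lies on line KX with KY:YX = 3:4 ⇒ Y = (0, 3/7)
2. C is the midpoint of XY ⇒ C = (0, 5/7)
3. Z is the centroid of triangle CKG ⇒ Z = (1/3, 5/21)
line XZ meets KG at F = (7/16, 0)
Z = X + t·(F−X) with t = 16/21, so XZ:ZF = 16/21:5/21

XZ:ZF = 16/5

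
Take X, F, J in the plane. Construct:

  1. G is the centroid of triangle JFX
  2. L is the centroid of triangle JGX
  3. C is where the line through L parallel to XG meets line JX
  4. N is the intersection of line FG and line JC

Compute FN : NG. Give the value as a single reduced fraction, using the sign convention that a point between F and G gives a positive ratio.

FN:NG = -3

Assign X = (0, 0), F = (1, 0), J = (0, 1) — the answer is frame-independent, so this choice is without loss of generality.
1. G is the centroid of triangle JFX ⇒ G = (1/3, 1/3)
2. L is the centroid of triangle JGX ⇒ L = (1/9, 4/9)
3. C is where the line through L parallel to XG meets line JX ⇒ C = (0, 1/3)
4. N is the intersection of line FG and line JC ⇒ N = (0, 1/2)
N = F + t·(G−F) with t = 3/2, so FN:NG = t:(1−t) = 3/2:-1/2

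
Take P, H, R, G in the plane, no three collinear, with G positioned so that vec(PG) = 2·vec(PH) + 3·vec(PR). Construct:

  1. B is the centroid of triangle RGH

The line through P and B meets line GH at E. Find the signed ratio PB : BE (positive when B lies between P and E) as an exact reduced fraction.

Work in coordinates with P = (0, 0), H = (1, 0), R = (0, 1), G = (2, 3).
1. B is the centroid of triangle RGH ⇒ B = (1, 4/3)
line PB meets GH at E = (9/5, 12/5)
B = P + t·(E−P) with t = 5/9, so PB:BE = 5/9:4/9

PB:BE = 5/4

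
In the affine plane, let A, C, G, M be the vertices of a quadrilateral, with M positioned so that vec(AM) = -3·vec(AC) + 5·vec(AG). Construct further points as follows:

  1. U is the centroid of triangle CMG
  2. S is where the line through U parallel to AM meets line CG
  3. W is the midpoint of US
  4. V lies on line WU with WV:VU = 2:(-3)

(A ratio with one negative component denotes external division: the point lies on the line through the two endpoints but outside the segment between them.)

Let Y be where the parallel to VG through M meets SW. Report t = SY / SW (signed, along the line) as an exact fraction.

t = 14

Assign A = (0, 0), C = (1, 0), G = (0, 1), M = (-3, 5) — the answer is frame-independent, so this choice is without loss of generality.
1. U is the centroid of triangle CMG ⇒ U = (-2/3, 2)
2. S is where the line through U parallel to AM meets line CG ⇒ S = (-1/6, 7/6)
3. W is the midpoint of US ⇒ W = (-5/12, 19/12)
4. V lies on line WU with WV:VU = 2:(-3) ⇒ V = (1/12, 3/4)
through M parallel to VG: direction (-1/12, 1/4); meets SW at Y = (-11/3, 7)
Y = S + t·(W−S) with t = 14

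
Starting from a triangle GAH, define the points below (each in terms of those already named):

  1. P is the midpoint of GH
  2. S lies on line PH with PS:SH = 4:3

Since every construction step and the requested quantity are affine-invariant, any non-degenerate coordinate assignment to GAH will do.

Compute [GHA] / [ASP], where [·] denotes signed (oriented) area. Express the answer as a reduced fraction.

[GHA]:[ASP] = -7/2

Set G = (0, 0), A = (1, 0), H = (0, 1); any affine frame gives the same invariant.
1. P is the midpoint of GH ⇒ P = (0, 1/2)
2. S lies on line PH with PS:SH = 4:3 ⇒ S = (0, 11/14)
2·[GHA] = -1, 2·[ASP] = 2/7
[GHA]:[ASP] = -1:2/7 = -7/2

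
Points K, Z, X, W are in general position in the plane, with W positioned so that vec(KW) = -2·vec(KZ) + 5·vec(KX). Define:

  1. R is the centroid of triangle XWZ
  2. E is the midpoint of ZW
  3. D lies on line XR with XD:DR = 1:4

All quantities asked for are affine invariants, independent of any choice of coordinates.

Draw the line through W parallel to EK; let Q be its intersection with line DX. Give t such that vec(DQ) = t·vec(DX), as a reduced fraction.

Work in coordinates with K = (0, 0), Z = (1, 0), X = (0, 1), W = (-2, 5).
1. R is the centroid of triangle XWZ ⇒ R = (-1/3, 2)
2. E is the midpoint of ZW ⇒ E = (-1/2, 5/2)
3. D lies on line XR with XD:DR = 1:4 ⇒ D = (-1/15, 6/5)
through W parallel to EK: direction (1/2, -5/2); meets DX at Q = (-3, 10)
Q = D + t·(X−D) with t = -44

t = -44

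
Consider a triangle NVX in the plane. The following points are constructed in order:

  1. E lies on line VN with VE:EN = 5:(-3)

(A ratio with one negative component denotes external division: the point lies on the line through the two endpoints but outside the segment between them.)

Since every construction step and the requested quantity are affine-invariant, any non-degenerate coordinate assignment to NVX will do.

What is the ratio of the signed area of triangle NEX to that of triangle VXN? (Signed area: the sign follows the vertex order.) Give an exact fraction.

Work in coordinates with N = (0, 0), V = (1, 0), X = (0, 1).
1. E lies on line VN with VE:EN = 5:(-3) ⇒ E = (-3/2, 0)
2·[NEX] = -3/2, 2·[VXN] = 1
[NEX]:[VXN] = -3/2:1 = -3/2

[NEX]:[VXN] = -3/2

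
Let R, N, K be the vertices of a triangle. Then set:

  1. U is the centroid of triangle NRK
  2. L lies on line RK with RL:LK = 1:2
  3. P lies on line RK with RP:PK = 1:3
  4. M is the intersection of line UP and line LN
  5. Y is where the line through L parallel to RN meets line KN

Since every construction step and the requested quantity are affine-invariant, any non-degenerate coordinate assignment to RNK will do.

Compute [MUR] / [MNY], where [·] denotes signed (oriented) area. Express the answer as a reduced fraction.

Work in coordinates with R = (0, 0), N = (1, 0), K = (0, 1).
1. U is the centroid of triangle NRK ⇒ U = (1/3, 1/3)
2. L lies on line RK with RL:LK = 1:2 ⇒ L = (0, 1/3)
3. P lies on line RK with RP:PK = 1:3 ⇒ P = (0, 1/4)
4. M is the intersection of line UP and line LN ⇒ M = (1/7, 2/7)
5. Y is where the line through L parallel to RN meets line KN ⇒ Y = (2/3, 1/3)
2·[MUR] = -1/21, 2·[MNY] = 4/21
[MUR]:[MNY] = -1/21:4/21 = -1/4

[MUR]:[MNY] = -1/4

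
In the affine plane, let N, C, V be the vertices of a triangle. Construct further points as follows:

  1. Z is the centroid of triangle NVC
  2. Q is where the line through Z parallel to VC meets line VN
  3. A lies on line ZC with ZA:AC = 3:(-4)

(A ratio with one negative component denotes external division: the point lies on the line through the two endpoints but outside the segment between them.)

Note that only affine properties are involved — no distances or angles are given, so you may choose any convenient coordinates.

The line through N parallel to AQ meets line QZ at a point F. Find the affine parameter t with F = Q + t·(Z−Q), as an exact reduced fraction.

Assign N = (0, 0), C = (1, 0), V = (0, 1) — the answer is frame-independent, so this choice is without loss of generality.
1. Z is the centroid of triangle NVC ⇒ Z = (1/3, 1/3)
2. Q is where the line through Z parallel to VC meets line VN ⇒ Q = (0, 2/3)
3. A lies on line ZC with ZA:AC = 3:(-4) ⇒ A = (-5/3, 4/3)
through N parallel to AQ: direction (5/3, -2/3); meets QZ at F = (10/9, -4/9)
F = Q + t·(Z−Q) with t = 10/3

t = 10/3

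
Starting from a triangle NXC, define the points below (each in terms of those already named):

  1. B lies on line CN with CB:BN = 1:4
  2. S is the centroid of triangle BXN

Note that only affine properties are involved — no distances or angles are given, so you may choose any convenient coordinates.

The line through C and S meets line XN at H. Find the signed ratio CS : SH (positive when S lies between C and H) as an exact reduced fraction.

CS:SH = 11/4

Assign N = (0, 0), X = (1, 0), C = (0, 1) — the answer is frame-independent, so this choice is without loss of generality.
1. B lies on line CN with CB:BN = 1:4 ⇒ B = (0, 4/5)
2. S is the centroid of triangle BXN ⇒ S = (1/3, 4/15)
line CS meets XN at H = (5/11, 0)
S = C + t·(H−C) with t = 11/15, so CS:SH = 11/15:4/15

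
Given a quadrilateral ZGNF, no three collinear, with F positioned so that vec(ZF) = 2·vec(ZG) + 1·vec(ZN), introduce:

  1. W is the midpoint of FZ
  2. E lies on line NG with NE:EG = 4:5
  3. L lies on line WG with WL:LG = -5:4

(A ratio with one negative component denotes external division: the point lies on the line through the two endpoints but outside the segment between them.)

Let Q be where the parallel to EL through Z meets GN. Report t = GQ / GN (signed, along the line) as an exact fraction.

t = 23/18

Assign Z = (0, 0), G = (1, 0), N = (0, 1), F = (2, 1) — the answer is frame-independent, so this choice is without loss of generality.
1. W is the midpoint of FZ ⇒ W = (1, 1/2)
2. E lies on line NG with NE:EG = 4:5 ⇒ E = (4/9, 5/9)
3. L lies on line WG with WL:LG = -5:4 ⇒ L = (1, -2)
through Z parallel to EL: direction (5/9, -23/9); meets GN at Q = (-5/18, 23/18)
Q = G + t·(N−G) with t = 23/18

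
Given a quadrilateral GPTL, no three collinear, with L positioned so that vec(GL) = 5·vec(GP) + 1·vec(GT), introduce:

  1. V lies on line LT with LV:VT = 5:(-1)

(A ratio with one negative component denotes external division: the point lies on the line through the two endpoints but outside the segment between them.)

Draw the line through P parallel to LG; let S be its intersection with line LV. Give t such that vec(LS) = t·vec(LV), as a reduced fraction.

Assign G = (0, 0), P = (1, 0), T = (0, 1), L = (5, 1) — the answer is frame-independent, so this choice is without loss of generality.
1. V lies on line LT with LV:VT = 5:(-1) ⇒ V = (-5/4, 1)
through P parallel to LG: direction (-5, -1); meets LV at S = (6, 1)
S = L + t·(V−L) with t = -4/25

t = -4/25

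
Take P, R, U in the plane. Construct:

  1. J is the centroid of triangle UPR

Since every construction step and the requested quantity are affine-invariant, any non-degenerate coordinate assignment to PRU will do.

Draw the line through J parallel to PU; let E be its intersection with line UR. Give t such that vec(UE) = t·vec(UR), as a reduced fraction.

t = 1/3

Work in coordinates with P = (0, 0), R = (1, 0), U = (0, 1).
1. J is the centroid of triangle UPR ⇒ J = (1/3, 1/3)
through J parallel to PU: direction (0, 1); meets UR at E = (1/3, 2/3)
E = U + t·(R−U) with t = 1/3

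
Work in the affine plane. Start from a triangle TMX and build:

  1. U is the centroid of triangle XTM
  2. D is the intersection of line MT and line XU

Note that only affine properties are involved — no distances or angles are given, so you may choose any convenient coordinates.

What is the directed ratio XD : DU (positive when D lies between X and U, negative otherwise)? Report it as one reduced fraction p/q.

XD:DU = -3

Choose coordinates T = (0, 0), M = (1, 0), X = (0, 1).
1. U is the centroid of triangle XTM ⇒ U = (1/3, 1/3)
2. D is the intersection of line MT and line XU ⇒ D = (1/2, 0)
D = X + t·(U−X) with t = 3/2, so XD:DU = t:(1−t) = 3/2:-1/2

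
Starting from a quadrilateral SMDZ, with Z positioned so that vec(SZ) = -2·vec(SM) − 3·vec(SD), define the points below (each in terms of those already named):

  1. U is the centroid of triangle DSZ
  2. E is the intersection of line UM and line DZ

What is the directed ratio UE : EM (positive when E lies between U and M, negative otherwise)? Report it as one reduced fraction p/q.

UE:EM = -1/9

Work in coordinates with S = (0, 0), M = (1, 0), D = (0, 1), Z = (-2, -3).
1. U is the centroid of triangle DSZ ⇒ U = (-2/3, -2/3)
2. E is the intersection of line UM and line DZ ⇒ E = (-7/8, -3/4)
E = U + t·(M−U) with t = -1/8, so UE:EM = t:(1−t) = -1/8:9/8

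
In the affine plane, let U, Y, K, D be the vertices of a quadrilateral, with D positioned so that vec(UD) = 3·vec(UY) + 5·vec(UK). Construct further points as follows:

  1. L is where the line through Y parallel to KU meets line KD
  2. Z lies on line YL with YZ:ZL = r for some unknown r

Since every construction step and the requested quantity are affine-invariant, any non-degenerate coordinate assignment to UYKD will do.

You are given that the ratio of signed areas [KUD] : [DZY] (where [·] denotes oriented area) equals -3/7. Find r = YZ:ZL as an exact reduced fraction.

r = -3/5

Assign U = (0, 0), Y = (1, 0), K = (0, 1), D = (3, 5) — the answer is frame-independent, so this choice is without loss of generality.
1. L is where the line through Y parallel to KU meets line KD ⇒ L = (1, 7/3)
2. With YZ:ZL = r, write λ = r/(r+1) so Z = Y + λ·(L−Y); Z is affine-linear in λ
Every point depending on Z is an affine combination of Z and λ-independent points, so each such coordinate is linear in λ; the λ² term in each signed area is a multiple of (L−Y)×(L−Y) = 0, so 2·[KUD] and 2·[DZY] are each linear in λ. Evaluating at λ=0 and λ=1:
  2·[KUD] = 3,   2·[DZY] = 14/3·λ
So [KUD]:[DZY] = (3) / (14/3·λ). Setting this equal to -3/7:
  3 = -3/7·(14/3·λ)  ⇒  λ = -3/2
Then r = λ/(1−λ) = (-3/2)/(5/2) = -3/5. Check: with r = -3/5, Z = (1, -7/2) and [KUD]:[DZY] = -3/7 as required.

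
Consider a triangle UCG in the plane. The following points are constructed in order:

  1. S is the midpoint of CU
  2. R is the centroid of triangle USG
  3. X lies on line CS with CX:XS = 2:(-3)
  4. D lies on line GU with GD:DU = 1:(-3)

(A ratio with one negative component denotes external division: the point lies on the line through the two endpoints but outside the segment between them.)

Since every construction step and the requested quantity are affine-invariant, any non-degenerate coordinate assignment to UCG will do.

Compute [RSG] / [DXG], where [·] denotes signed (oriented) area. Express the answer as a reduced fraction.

[RSG]:[DXG] = -1/6

Assign U = (0, 0), C = (1, 0), G = (0, 1) — the answer is frame-independent, so this choice is without loss of generality.
1. S is the midpoint of CU ⇒ S = (1/2, 0)
2. R is the centroid of triangle USG ⇒ R = (1/6, 1/3)
3. X lies on line CS with CX:XS = 2:(-3) ⇒ X = (2, 0)
4. D lies on line GU with GD:DU = 1:(-3) ⇒ D = (0, 3/2)
2·[RSG] = 1/6, 2·[DXG] = -1
[RSG]:[DXG] = 1/6:-1 = -1/6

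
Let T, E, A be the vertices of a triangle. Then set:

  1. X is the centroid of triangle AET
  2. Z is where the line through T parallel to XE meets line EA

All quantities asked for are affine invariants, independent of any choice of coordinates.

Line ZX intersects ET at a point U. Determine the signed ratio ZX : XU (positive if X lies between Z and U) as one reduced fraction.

Work in coordinates with T = (0, 0), E = (1, 0), A = (0, 1).
1. X is the centroid of triangle AET ⇒ X = (1/3, 1/3)
2. Z is where the line through T parallel to XE meets line EA ⇒ Z = (2, -1)
line ZX meets ET at U = (3/4, 0)
X = Z + t·(U−Z) with t = 4/3, so ZX:XU = 4/3:-1/3

ZX:XU = -4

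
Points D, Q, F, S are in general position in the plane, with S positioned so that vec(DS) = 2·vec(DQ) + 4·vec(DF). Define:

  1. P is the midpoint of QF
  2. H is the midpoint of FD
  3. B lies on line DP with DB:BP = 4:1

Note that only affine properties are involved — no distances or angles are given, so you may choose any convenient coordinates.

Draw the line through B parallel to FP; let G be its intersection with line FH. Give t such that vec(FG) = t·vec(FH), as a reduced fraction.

t = 2/5

Set D = (0, 0), Q = (1, 0), F = (0, 1), S = (2, 4); any affine frame gives the same invariant.
1. P is the midpoint of QF ⇒ P = (1/2, 1/2)
2. H is the midpoint of FD ⇒ H = (0, 1/2)
3. B lies on line DP with DB:BP = 4:1 ⇒ B = (2/5, 2/5)
through B parallel to FP: direction (1/2, -1/2); meets FH at G = (0, 4/5)
G = F + t·(H−F) with t = 2/5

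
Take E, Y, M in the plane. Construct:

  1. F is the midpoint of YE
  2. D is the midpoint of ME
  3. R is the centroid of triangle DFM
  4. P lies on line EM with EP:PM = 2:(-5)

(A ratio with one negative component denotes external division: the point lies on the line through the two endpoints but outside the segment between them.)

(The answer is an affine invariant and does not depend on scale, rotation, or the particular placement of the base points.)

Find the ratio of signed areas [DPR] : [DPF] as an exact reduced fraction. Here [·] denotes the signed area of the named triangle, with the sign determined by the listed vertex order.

Work in coordinates with E = (0, 0), Y = (1, 0), M = (0, 1).
1. F is the midpoint of YE ⇒ F = (1/2, 0)
2. D is the midpoint of ME ⇒ D = (0, 1/2)
3. R is the centroid of triangle DFM ⇒ R = (1/6, 1/2)
4. P lies on line EM with EP:PM = 2:(-5) ⇒ P = (0, -2/3)
2·[DPR] = 7/36, 2·[DPF] = 7/12
[DPR]:[DPF] = 7/36:7/12 = 1/3

[DPR]:[DPF] = 1/3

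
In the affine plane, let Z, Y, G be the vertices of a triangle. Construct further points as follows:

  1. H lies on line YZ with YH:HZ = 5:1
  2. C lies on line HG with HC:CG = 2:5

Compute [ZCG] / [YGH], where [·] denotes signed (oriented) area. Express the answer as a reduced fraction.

Assign Z = (0, 0), Y = (1, 0), G = (0, 1) — the answer is frame-independent, so this choice is without loss of generality.
1. H lies on line YZ with YH:HZ = 5:1 ⇒ H = (1/6, 0)
2. C lies on line HG with HC:CG = 2:5 ⇒ C = (5/42, 2/7)
2·[ZCG] = 5/42, 2·[YGH] = 5/6
[ZCG]:[YGH] = 5/42:5/6 = 1/7

[ZCG]:[YGH] = 1/7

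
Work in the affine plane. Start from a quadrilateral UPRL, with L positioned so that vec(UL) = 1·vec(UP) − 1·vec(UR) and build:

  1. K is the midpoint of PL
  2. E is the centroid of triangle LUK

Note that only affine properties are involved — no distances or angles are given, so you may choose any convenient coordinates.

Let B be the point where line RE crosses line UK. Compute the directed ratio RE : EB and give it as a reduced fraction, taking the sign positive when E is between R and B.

Set U = (0, 0), P = (1, 0), R = (0, 1), L = (1, -1); any affine frame gives the same invariant.
1. K is the midpoint of PL ⇒ K = (1, -1/2)
2. E is the centroid of triangle LUK ⇒ E = (2/3, -1/2)
line RE meets UK at B = (4/7, -2/7)
E = R + t·(B−R) with t = 7/6, so RE:EB = 7/6:-1/6

RE:EB = -7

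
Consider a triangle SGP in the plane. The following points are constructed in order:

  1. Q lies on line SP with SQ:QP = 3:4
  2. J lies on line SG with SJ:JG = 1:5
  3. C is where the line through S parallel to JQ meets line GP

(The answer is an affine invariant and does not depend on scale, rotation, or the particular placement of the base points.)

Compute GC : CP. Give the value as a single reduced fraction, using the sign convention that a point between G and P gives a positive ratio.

Choose coordinates S = (0, 0), G = (1, 0), P = (0, 1).
1. Q lies on line SP with SQ:QP = 3:4 ⇒ Q = (0, 3/7)
2. J lies on line SG with SJ:JG = 1:5 ⇒ J = (1/6, 0)
3. C is where the line through S parallel to JQ meets line GP ⇒ C = (-7/11, 18/11)
C = G + t·(P−G) with t = 18/11, so GC:CP = t:(1−t) = 18/11:-7/11

GC:CP = -18/7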